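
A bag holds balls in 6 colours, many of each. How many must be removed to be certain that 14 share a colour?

79

In the worst case you draw 13 of each of the 6 colours: 6 × 13 = 78.
One more forces 14 of some colour, so 78 + 1 = 79.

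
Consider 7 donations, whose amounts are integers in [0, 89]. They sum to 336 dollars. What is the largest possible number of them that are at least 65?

5

With k values at 65 or above and the rest at least 0, the sum is at least 0 + 65k.
Since the sum is 336, we need 65k ≤ 336, i.e. k ≤ 5.
k = 5 is achieved by 5 values at 65 and 2 at 0, total 325; add 11 to one value (staying below 65) to reach 336.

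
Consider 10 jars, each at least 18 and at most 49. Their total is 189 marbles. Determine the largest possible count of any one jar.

27

Maximizing one value means minimizing the remaining 9.
The other 9 contribute at least 9 × 18 = 162, leaving at most 189 − 162 = 27.
Since 27 ≤ 49, this is achievable: one at 27 and 9 at 18.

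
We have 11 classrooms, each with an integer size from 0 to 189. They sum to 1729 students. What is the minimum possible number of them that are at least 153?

2

If only k of them are at least 153, the other 11 − k are at most 152, so the total is at most k·189 + (11 − k)·152.
This must reach 1729, so k·189 + (11 − k)·152 ≥ 1729, giving k ≥ 2.
Exactly 2 works: 2 values at 189 and 9 at 152 total 1746; lower one of the high values by 17 (still ≥ 153) to hit 1729.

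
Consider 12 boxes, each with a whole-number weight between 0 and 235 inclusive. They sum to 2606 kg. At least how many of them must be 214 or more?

If only k of them are at least 214, the other 12 − k are at most 213, so the total is at most k·235 + (12 − k)·213.
This must reach 2606, so k·235 + (12 − k)·213 ≥ 2606, giving k ≥ 3.
Exactly 3 works: 3 values at 235 and 9 at 213 total 2622; lower one of the high values by 16 (still ≥ 214) to hit 2606.

3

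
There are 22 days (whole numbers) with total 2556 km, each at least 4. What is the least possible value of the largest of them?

The 22 values sum to 2556, so their maximum is at least ⌈2556/22⌉ = 117.
Taking 18 copies of 116 and 4 copies of 117 gives exactly 2556, so 117 is attained.

117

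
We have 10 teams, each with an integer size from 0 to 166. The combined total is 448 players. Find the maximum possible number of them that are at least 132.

Suppose k of them are at least 132. Those contribute at least 132 each and the other 10 − k at least 0 each.
So the total is at least 132k + 0(10 − k) = 0 + 132k. This must be ≤ 448, giving k ≤ 3.
k = 3 is achieved by 3 values at 132 and 7 at 0, total 396; add 52 to one value (staying below 132) to reach 448.

3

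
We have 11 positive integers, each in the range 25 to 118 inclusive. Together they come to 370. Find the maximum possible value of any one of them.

Maximizing one value means minimizing the remaining 10.
The other 10 contribute at least 10 × 25 = 250, leaving at most 370 − 250 = 120.
But each integer is capped at 118, so the maximum is 118.
Achievable: one at 118 and the other 10 totalling 252, which fits since 10 × 25 ≤ 252 ≤ 10 × 118.

118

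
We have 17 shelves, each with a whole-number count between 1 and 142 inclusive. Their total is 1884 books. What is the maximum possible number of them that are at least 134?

With k values at 134 or above and the rest at least 1, the sum is at least 17 + 133k.
Since the sum is 1884, we need 133k ≤ 1867, i.e. k ≤ 14.
k = 14 is achieved by 14 values at 134 and 3 at 1, total 1879; add 5 to one value (staying below 134) to reach 1884.

14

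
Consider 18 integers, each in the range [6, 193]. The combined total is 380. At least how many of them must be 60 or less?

14

If only k of them are at most 60, the other 18 − k are at least 61, so the total is at least (18 − k)·61 + k·6.
This is ≤ 380, so (18 − k)·61 + 6k ≤ 380, which gives k ≥ 14.
Exactly 14 works: 14 values at 6 and 4 at 61 total 328; raise one of the low values by 52 (still ≤ 60) to hit 380.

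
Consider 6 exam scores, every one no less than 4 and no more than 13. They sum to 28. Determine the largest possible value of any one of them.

8

Maximizing one value means minimizing the remaining 5.
The other 5 contribute at least 5 × 4 = 20, leaving at most 28 − 20 = 8.
Since 8 ≤ 13, this is achievable: one at 8 and 5 at 4.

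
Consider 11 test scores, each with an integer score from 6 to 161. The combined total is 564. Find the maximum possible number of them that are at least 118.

With k values at 118 or above and the rest at least 6, the sum is at least 66 + 112k.
Since the sum is 564, we need 112k ≤ 498, i.e. k ≤ 4.
k = 4 is achieved by 4 values at 118 and 7 at 6, total 514; add 50 to one value (staying below 118) to reach 564.

4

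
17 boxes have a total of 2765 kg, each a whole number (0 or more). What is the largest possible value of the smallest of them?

162

The 17 values sum to 2765, so their minimum is at most ⌊2765/17⌋ = 162.
Equality holds with 6 values of 162 and 11 values of 163.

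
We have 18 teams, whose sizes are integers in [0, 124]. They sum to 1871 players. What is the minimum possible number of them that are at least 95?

Each value short of 95 is at most 94, costing at least 124 − 94 = 30 against the maximum total of 2232.
We can afford to lose at most 2232 − 1871 = 361, so at most ⌊361/30⌋ = 12 fall short, and at least 6 are ≥ 95.
Exactly 6 works: 6 values at 124 and 12 at 94 total 1872; lower one of the high values by 1 (still ≥ 95) to hit 1871.

6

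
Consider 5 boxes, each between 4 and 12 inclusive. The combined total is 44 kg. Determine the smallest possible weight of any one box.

4

To make one box as small as possible, make the other 4 as large as possible.
The other 4 can take up 4 × 12 = 48 ≥ 44 − 4, so one box can sit at its floor of 4.
Achievable: one at 4 and the other 4 totalling 40, which fits since 4 × 4 ≤ 40 ≤ 4 × 12.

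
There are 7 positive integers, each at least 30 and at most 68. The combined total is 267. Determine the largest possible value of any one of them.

Maximizing one value means minimizing the remaining 6.
The other 6 contribute at least 6 × 30 = 180, leaving at most 267 − 180 = 87.
But each integer is capped at 68, so the maximum is 68.
Achievable: one at 68 and the other 6 totalling 199, which fits since 6 × 30 ≤ 199 ≤ 6 × 68.

68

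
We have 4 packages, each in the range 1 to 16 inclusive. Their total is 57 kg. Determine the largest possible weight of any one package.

16

To make one package as large as possible, make the other 3 as small as possible.
The other 3 contribute at least 3 × 1 = 3, leaving at most 57 − 3 = 54.
But each package is capped at 16, so the maximum is 16.
Achievable: one at 16 and the other 3 totalling 41, which fits since 3 × 1 ≤ 41 ≤ 3 × 16.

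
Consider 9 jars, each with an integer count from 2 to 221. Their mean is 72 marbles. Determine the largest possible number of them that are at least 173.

3

The total is 9 × 72 = 648.
With k values at 173 or above and the rest at least 2, the sum is at least 18 + 171k.
Since the sum is 648, we need 171k ≤ 630, i.e. k ≤ 3.
k = 3 is achieved by 3 values at 173 and 6 at 2, total 531; add 117 to one value (staying below 173) to reach 648.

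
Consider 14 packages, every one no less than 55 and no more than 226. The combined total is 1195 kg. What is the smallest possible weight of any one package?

55

To make one package as small as possible, make the other 13 as large as possible.
The other 13 can take up 13 × 226 = 2938 ≥ 1195 − 55, so one package can sit at its floor of 55.
Achievable: one at 55 and the other 13 totalling 1140, which fits since 13 × 55 ≤ 1140 ≤ 13 × 226.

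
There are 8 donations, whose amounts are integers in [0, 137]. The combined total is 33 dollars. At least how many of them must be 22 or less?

7

Let j be the number exceeding 22. Then the total is ≥ 23·j + 0·(8 − j) = 0 + 23j.
So 23j ≤ 33 and j ≤ 1; hence at least 8 − 1 = 7 are ≤ 22.
Exactly 7 works: 7 values at 0 and 1 at 23 total 23; raise one of the low values by 10 (still ≤ 22) to hit 33.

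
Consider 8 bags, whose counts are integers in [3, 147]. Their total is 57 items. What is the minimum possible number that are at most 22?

7

Each value above 22 is at least 23, contributing at least 23 − 3 = 20 above the floor 3.
The sum exceeds the floor total 24 by 33, so at most ⌊33/20⌋ = 1 exceed 22, and at least 7 are ≤ 22.
Exactly 7 works: 7 values at 3 and 1 at 23 total 44; raise one of the low values by 13 (still ≤ 22) to hit 57.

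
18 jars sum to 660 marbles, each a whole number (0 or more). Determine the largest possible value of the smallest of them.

36

If every one of the 18 were at least 37, the total would be at least 18 × 37 = 666 > 660.
Equality holds with 6 values of 36 and 12 values of 37.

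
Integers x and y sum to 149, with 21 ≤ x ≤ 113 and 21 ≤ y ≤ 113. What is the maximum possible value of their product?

5550

With x + y fixed, xy peaks when the two are closest together.
Taking x = 74 and y = 75 (both in [21, 113]) gives xy = 5550.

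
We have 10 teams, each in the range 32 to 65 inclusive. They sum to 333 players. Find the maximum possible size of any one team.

To make one team as large as possible, make the other 9 as small as possible.
The other 9 contribute at least 9 × 32 = 288, leaving at most 333 − 288 = 45.
Since 45 ≤ 65, this is achievable: one at 45 and 9 at 32.

45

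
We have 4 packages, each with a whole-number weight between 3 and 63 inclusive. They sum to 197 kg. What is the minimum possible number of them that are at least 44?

If only k of them are at least 44, the other 4 − k are at most 43, so the total is at most k·63 + (4 − k)·43.
This must reach 197, so k·63 + (4 − k)·43 ≥ 197, giving k ≥ 2.
Exactly 2 works: 2 values at 63 and 2 at 43 total 212; lower one of the high values by 15 (still ≥ 44) to hit 197.

2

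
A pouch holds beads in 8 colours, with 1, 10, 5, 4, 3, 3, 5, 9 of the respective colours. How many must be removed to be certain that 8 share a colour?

In the worst case you take as many as possible of each colour without reaching 8: 1 + 7 + 5 + 4 + 3 + 3 + 5 + 7 = 35.
The next one must give 8 of some colour, so 35 + 1 = 36.

36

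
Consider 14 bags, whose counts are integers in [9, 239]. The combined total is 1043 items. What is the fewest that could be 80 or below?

2

Each value above 80 is at least 81, contributing at least 81 − 9 = 72 above the floor 9.
The sum exceeds the floor total 126 by 917, so at most ⌊917/72⌋ = 12 exceed 80, and at least 2 are ≤ 80.
Exactly 2 works: 2 values at 9 and 12 at 81 total 990; raise one of the low values by 53 (still ≤ 80) to hit 1043.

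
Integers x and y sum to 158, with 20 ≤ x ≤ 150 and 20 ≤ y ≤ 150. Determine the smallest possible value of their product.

Since x + y is fixed, pushing one of them to its bound minimizes the product.
At the endpoint x = 20, y = 158 − 20 = 138, so xy = 20 × 138 = 2760.

2760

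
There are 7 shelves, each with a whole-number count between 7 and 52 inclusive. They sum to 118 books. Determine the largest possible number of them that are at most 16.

6

Suppose k of them are at most 16. Those contribute at most 16 each and the rest at most 52 each.
So the total is at most 16k + 52(7 − k) = 364 − 36k. This must still be ≥ 118, so k ≤ 6.
k = 6 is achieved by 6 values at 16 and 1 at 52, total 148; lower one of the 52's by 30 (still > 16) to reach 118.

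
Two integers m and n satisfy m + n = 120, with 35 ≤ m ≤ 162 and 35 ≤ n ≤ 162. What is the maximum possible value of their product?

3600

For a fixed sum, the product mn is largest when m and n are as close as possible.
Taking m = 60 and n = 60 (both in [35, 162]) gives mn = 3600.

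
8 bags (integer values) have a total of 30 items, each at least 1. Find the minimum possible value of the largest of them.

4

The average is 30/8 > 3, so not all 8 can be 3 or less; the largest is ≥ 4.
Achievable: 6 of them at 4 and 2 at 3 total 30.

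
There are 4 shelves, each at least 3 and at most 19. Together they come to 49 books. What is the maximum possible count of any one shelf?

To make one shelf as large as possible, make the other 3 as small as possible.
The other 3 contribute at least 3 × 3 = 9, leaving at most 49 − 9 = 40.
But each shelf is capped at 19, so the maximum is 19.
Achievable: one at 19 and the other 3 totalling 30, which fits since 3 × 3 ≤ 30 ≤ 3 × 19.

19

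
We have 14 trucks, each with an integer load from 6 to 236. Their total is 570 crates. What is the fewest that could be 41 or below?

1

If only k of them are at most 41, the other 14 − k are at least 42, so the total is at least (14 − k)·42 + k·6.
This is ≤ 570, so (14 − k)·42 + 6k ≤ 570, which gives k ≥ 1.
Exactly 1 works: 1 value at 6 and 13 at 42 total 552; raise one of the low values by 18 (still ≤ 41) to hit 570.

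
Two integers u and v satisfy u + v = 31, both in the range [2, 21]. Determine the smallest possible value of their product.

uv = u(31 − u) is concave in u, so over [10, 21] it is minimized at an endpoint.
At the endpoint u = 10, v = 31 − 10 = 21, so uv = 10 × 21 = 210.

210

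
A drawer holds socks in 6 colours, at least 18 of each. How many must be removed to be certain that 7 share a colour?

37

You could draw 6 of every colour without reaching 7 of any — 36 in all.
One more forces 7 of some colour, so 36 + 1 = 37.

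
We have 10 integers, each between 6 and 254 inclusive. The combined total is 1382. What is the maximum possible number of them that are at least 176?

Suppose k of them are at least 176. Those contribute at least 176 each and the other 10 − k at least 6 each.
So the total is at least 176k + 6(10 − k) = 60 + 170k. This must be ≤ 1382, giving k ≤ 7.
k = 7 is achieved by 7 values at 176 and 3 at 6, total 1250; add 132 to one value (staying below 176) to reach 1382.

7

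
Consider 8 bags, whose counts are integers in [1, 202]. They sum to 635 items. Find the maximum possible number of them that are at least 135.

Suppose k of them are at least 135. Those contribute at least 135 each and the other 8 − k at least 1 each.
So the total is at least 135k + 1(8 − k) = 8 + 134k. This must be ≤ 635, giving k ≤ 4.
k = 4 is achieved by 4 values at 135 and 4 at 1, total 544; add 91 to one value (staying below 135) to reach 635.

4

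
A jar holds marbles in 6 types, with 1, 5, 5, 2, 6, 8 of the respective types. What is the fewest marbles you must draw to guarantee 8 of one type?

In the worst case you take as many as possible of each type without reaching 8: 1 + 5 + 5 + 2 + 6 + 7 = 26.
The next one must give 8 of some type, so 26 + 1 = 27.

27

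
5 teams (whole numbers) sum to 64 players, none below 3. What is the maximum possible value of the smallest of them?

12

If every one of the 5 were at least 13, the total would be at least 5 × 13 = 65 > 64.
Taking 1 copy of 12 and 4 copies of 13 gives exactly 64, so 12 is attained.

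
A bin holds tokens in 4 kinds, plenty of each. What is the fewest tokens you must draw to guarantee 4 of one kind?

13

You could draw 3 of every kind without reaching 4 of any — 12 in all.
One more forces 4 of some kind, so 12 + 1 = 13.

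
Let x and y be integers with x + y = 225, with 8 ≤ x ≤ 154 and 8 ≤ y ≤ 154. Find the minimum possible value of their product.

10934

xy = x(225 − x) is concave in x, so over [71, 154] it is minimized at an endpoint.
The extreme feasible split is x = 71, y = 154, giving xy = 10934.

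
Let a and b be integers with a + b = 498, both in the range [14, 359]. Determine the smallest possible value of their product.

49901

Since a + b is fixed, pushing one of them to its bound minimizes the product.
The extreme feasible split is a = 139, b = 359, giving ab = 49901.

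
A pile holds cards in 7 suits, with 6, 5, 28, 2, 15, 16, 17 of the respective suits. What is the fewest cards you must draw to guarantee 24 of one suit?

In the worst case you take as many as possible of each suit without reaching 24: 6 + 5 + 23 + 2 + 15 + 16 + 17 = 84.
The next one must give 24 of some suit, so 84 + 1 = 85.

85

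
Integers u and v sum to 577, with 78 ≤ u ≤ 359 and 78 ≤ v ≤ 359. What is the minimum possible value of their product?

For a fixed sum, uv is smallest when u and v are as far apart as possible.
At the endpoint u = 218, v = 577 − 218 = 359, so uv = 218 × 359 = 78262.

78262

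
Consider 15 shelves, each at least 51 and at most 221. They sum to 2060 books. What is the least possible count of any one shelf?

51

Minimizing one value means maximizing the remaining 14.
The other 14 can take up 14 × 221 = 3094 ≥ 2060 − 51, so one shelf can sit at its floor of 51.
Achievable: one at 51 and the other 14 totalling 2009, which fits since 14 × 51 ≤ 2009 ≤ 14 × 221.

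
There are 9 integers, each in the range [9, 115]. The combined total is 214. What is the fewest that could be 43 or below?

Each value above 43 is at least 44, contributing at least 44 − 9 = 35 above the floor 9.
The sum exceeds the floor total 81 by 133, so at most ⌊133/35⌋ = 3 exceed 43, and at least 6 are ≤ 43.
Exactly 6 works: 6 values at 9 and 3 at 44 total 186; raise one of the low values by 28 (still ≤ 43) to hit 214.

6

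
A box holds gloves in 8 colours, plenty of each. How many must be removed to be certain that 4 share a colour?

25

In the worst case you draw 3 of each of the 8 colours: 8 × 3 = 24.
One more forces 4 of some colour, so 24 + 1 = 25.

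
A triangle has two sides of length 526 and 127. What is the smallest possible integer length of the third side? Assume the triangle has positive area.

400

The third side must exceed |526 − 127| = 399.
The smallest integer above 399 is 400.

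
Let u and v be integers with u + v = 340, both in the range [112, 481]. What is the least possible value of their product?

25536

uv = u(340 − u) is concave in u, so over [112, 228] it is minimized at an endpoint.
At the endpoint u = 112, v = 340 − 112 = 228, so uv = 112 × 228 = 25536.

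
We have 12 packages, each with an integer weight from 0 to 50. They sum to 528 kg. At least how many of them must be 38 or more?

Suppose at most 12 − j of them reach 38; then j values are ≤ 37 and the rest ≤ 50.
The total is then ≤ 37·j + 50·(12 − j) = 600 − 13j. For this to be ≥ 528 we need j ≤ 5, so at least 12 − 5 = 7 must reach 38.
Exactly 7 works: 7 values at 50 and 5 at 37 total 535; lower one of the high values by 7 (still ≥ 38) to hit 528.

7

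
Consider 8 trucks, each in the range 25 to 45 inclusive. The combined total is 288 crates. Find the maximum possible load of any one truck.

45

To make one truck as large as possible, make the other 7 as small as possible.
The other 7 contribute at least 7 × 25 = 175, leaving at most 288 − 175 = 113.
But each truck is capped at 45, so the maximum is 45.
Achievable: one at 45 and the other 7 totalling 243, which fits since 7 × 25 ≤ 243 ≤ 7 × 45.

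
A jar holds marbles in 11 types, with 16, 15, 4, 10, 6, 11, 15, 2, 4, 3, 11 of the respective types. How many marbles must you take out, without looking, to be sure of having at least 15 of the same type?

In the worst case you take as many as possible of each type without reaching 15: 14 + 14 + 4 + 10 + 6 + 11 + 14 + 2 + 4 + 3 + 11 = 93.
The next one must give 15 of some type, so 93 + 1 = 94.

94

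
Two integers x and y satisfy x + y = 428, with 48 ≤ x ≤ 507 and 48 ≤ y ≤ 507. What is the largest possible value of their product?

45796

xy = x(428 − x) is maximized when x is as near 428/2 as the bounds allow.
Taking x = 214 and y = 214 (both in [48, 507]) gives xy = 45796.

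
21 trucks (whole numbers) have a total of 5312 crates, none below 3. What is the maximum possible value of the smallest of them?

If every one of the 21 were at least 253, the total would be at least 21 × 253 = 5313 > 5312.
Taking 1 copy of 252 and 20 copies of 253 gives exactly 5312, so 252 is attained.

252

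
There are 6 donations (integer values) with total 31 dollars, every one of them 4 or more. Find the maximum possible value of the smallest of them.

5

If every one of the 6 were at least 6, the total would be at least 6 × 6 = 36 > 31.
Equality holds with 5 values of 5 and 1 value of 6.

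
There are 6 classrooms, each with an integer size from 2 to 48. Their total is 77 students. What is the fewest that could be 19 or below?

If only k of them are at most 19, the other 6 − k are at least 20, so the total is at least (6 − k)·20 + k·2.
This is ≤ 77, so (6 − k)·20 + 2k ≤ 77, which gives k ≥ 3.
Exactly 3 works: 3 values at 2 and 3 at 20 total 66; raise one of the low values by 11 (still ≤ 19) to hit 77.

3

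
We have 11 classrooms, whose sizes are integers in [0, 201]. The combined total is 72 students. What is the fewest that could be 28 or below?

9

Let j be the number exceeding 28. Then the total is ≥ 29·j + 0·(11 − j) = 0 + 29j.
So 29j ≤ 72 and j ≤ 2; hence at least 11 − 2 = 9 are ≤ 28.
Exactly 9 works: 9 values at 0 and 2 at 29 total 58; raise one of the low values by 14 (still ≤ 28) to hit 72.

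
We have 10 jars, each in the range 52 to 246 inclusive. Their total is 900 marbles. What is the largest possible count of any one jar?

246

Maximizing one value means minimizing the remaining 9.
The other 9 contribute at least 9 × 52 = 468, leaving at most 900 − 468 = 432.
But each jar is capped at 246, so the maximum is 246.
Achievable: one at 246 and the other 9 totalling 654, which fits since 9 × 52 ≤ 654 ≤ 9 × 246.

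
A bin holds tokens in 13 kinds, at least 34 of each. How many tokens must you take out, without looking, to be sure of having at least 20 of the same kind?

You could draw 19 of every kind without reaching 20 of any — 247 in all.
One more forces 20 of some kind, so 247 + 1 = 248.

248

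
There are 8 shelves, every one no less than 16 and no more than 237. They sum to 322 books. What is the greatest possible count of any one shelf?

210

Maximizing one value means minimizing the remaining 7.
The other 7 contribute at least 7 × 16 = 112, leaving at most 322 − 112 = 210.
Since 210 ≤ 237, this is achievable: one at 210 and 7 at 16.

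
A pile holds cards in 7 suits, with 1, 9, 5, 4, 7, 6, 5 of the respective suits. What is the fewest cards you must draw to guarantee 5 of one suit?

In the worst case you take as many as possible of each suit without reaching 5: 1 + 4 + 4 + 4 + 4 + 4 + 4 = 25.
The next one must give 5 of some suit, so 25 + 1 = 26.

26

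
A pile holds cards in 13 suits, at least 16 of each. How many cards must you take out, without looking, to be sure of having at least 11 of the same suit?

131

You could draw 10 of every suit without reaching 11 of any — 130 in all.
One more forces 11 of some suit, so 130 + 1 = 131.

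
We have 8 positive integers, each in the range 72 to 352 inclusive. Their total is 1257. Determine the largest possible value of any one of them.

352

To make one integer as large as possible, make the other 7 as small as possible.
The other 7 contribute at least 7 × 72 = 504, leaving at most 1257 − 504 = 753.
But each integer is capped at 352, so the maximum is 352.
Achievable: one at 352 and the other 7 totalling 905, which fits since 7 × 72 ≤ 905 ≤ 7 × 352.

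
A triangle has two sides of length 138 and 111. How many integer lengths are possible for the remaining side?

221

The triangle inequality gives |138 − 111| < c < 138 + 111, i.e. 27 < c < 249.
So c can be any integer from 28 to 248: 221 values.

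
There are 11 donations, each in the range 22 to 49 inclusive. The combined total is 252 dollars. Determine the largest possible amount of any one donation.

32

Maximizing one value means minimizing the remaining 10.
The other 10 contribute at least 10 × 22 = 220, leaving at most 252 − 220 = 32.
Since 32 ≤ 49, this is achievable: one at 32 and 10 at 22.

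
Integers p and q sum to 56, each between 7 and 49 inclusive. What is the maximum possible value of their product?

For a fixed sum, the product pq is largest when p and q are as close as possible.
Taking p = 28 and q = 28 (both in [7, 49]) gives pq = 784.

784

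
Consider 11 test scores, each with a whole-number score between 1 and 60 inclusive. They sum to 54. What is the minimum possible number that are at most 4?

1

Each value above 4 is at least 5, contributing at least 5 − 1 = 4 above the floor 1.
The sum exceeds the floor total 11 by 43, so at most ⌊43/4⌋ = 10 exceed 4, and at least 1 are ≤ 4.
Exactly 1 works: 1 value at 1 and 10 at 5 total 51; raise one of the low values by 3 (still ≤ 4) to hit 54.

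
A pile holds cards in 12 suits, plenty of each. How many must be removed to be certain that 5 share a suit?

You could draw 4 of every suit without reaching 5 of any — 48 in all.
One more forces 5 of some suit, so 48 + 1 = 49.

49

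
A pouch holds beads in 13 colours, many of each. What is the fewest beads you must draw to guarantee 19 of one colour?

In the worst case you draw 18 of each of the 13 colours: 13 × 18 = 234.
One more forces 19 of some colour, so 234 + 1 = 235.

235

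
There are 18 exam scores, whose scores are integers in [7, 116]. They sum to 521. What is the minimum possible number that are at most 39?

If only k of them are at most 39, the other 18 − k are at least 40, so the total is at least (18 − k)·40 + k·7.
This is ≤ 521, so (18 − k)·40 + 7k ≤ 521, which gives k ≥ 7.
Exactly 7 works: 7 values at 7 and 11 at 40 total 489; raise one of the low values by 32 (still ≤ 39) to hit 521.

7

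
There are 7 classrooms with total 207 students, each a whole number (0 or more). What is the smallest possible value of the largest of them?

The 7 values sum to 207, so their maximum is at least ⌈207/7⌉ = 30.
Taking 3 copies of 29 and 4 copies of 30 gives exactly 207, so 30 is attained.

30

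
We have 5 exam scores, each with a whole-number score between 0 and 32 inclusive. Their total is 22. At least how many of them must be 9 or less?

3

Let j be the number exceeding 9. Then the total is ≥ 10·j + 0·(5 − j) = 0 + 10j.
So 10j ≤ 22 and j ≤ 2; hence at least 5 − 2 = 3 are ≤ 9.
Exactly 3 works: 3 values at 0 and 2 at 10 total 20; raise one of the low values by 2 (still ≤ 9) to hit 22.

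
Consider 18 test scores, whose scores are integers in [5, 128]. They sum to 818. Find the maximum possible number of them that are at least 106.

7

If k of the values are ≥ 106, the total is ≥ 106k + 5(18 − k).
Setting 106k + 5(18 − k) ≤ 818 gives 101k ≤ 728, so k ≤ 7.
k = 7 is achieved by 7 values at 106 and 11 at 5, total 797; add 21 to one value (staying below 106) to reach 818.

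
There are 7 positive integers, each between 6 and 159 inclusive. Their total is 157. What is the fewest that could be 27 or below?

2

Each value above 27 is at least 28, contributing at least 28 − 6 = 22 above the floor 6.
The sum exceeds the floor total 42 by 115, so at most ⌊115/22⌋ = 5 exceed 27, and at least 2 are ≤ 27.
Exactly 2 works: 2 values at 6 and 5 at 28 total 152; raise one of the low values by 5 (still ≤ 27) to hit 157.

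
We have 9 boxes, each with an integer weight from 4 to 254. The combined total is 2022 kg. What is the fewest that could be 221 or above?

2

Each value short of 221 is at most 220, costing at least 254 − 220 = 34 against the maximum total of 2286.
We can afford to lose at most 2286 − 2022 = 264, so at most ⌊264/34⌋ = 7 fall short, and at least 2 are ≥ 221.
Exactly 2 works: 2 values at 254 and 7 at 220 total 2048; lower one of the high values by 26 (still ≥ 221) to hit 2022.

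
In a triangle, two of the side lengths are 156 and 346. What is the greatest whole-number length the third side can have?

501

The third side must be less than 156 + 346 = 502.
The largest integer below 502 is 501.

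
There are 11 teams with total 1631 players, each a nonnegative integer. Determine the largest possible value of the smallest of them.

148

The average is 1631/11 < 149, so some value is ≤ 148.
Equality holds with 8 values of 148 and 3 values of 149.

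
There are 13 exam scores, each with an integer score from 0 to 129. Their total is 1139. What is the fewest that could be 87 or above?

1

Each value short of 87 is at most 86, costing at least 129 − 86 = 43 against the maximum total of 1677.
We can afford to lose at most 1677 − 1139 = 538, so at most ⌊538/43⌋ = 12 fall short, and at least 1 are ≥ 87.
Exactly 1 works: 1 value at 129 and 12 at 86 total 1161; lower one of the high values by 22 (still ≥ 87) to hit 1139.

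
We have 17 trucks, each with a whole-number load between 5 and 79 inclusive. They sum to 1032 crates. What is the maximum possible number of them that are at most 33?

Suppose k of them are at most 33. Those contribute at most 33 each and the rest at most 79 each.
So the total is at most 33k + 79(17 − k) = 1343 − 46k. This must still be ≥ 1032, so k ≤ 6.
k = 6 is achieved by 6 values at 33 and 11 at 79, total 1067; lower one of the 79's by 35 (still > 33) to reach 1032.

6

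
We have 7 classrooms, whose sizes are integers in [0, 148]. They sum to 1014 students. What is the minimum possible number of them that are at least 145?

2

Suppose at most 7 − j of them reach 145; then j values are ≤ 144 and the rest ≤ 148.
The total is then ≤ 144·j + 148·(7 − j) = 1036 − 4j. For this to be ≥ 1014 we need j ≤ 5, so at least 7 − 5 = 2 must reach 145.
Exactly 2 works: 2 values at 148 and 5 at 144 total 1016; lower one of the high values by 2 (still ≥ 145) to hit 1014.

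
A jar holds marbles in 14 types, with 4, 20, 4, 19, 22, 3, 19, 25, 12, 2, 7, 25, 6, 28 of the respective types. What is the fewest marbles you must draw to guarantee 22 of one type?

181

In the worst case you take as many as possible of each type without reaching 22: 4 + 20 + 4 + 19 + 21 + 3 + 19 + 21 + 12 + 2 + 7 + 21 + 6 + 21 = 180.
The next one must give 22 of some type, so 180 + 1 = 181.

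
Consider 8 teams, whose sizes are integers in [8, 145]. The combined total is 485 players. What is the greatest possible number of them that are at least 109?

4

If k of the values are ≥ 109, the total is ≥ 109k + 8(8 − k).
Setting 109k + 8(8 − k) ≤ 485 gives 101k ≤ 421, so k ≤ 4.
k = 4 is achieved by 4 values at 109 and 4 at 8, total 468; add 17 to one value (staying below 109) to reach 485.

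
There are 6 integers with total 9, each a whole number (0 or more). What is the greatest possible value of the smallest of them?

The average is 9/6 < 2, so some value is ≤ 1.
Taking 3 copies of 1 and 3 copies of 2 gives exactly 9, so 1 is attained.

1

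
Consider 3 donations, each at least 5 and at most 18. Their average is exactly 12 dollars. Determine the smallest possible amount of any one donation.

To make one donation as small as possible, make the other 2 as large as possible.
The total is 3 × 12 = 36.
The other 2 can take up 2 × 18 = 36 ≥ 36 − 5, so one donation can sit at its floor of 5.
Achievable: one at 5 and the other 2 totalling 31, which fits since 2 × 5 ≤ 31 ≤ 2 × 18.

5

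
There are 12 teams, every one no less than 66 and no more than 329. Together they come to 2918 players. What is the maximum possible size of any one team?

Maximizing one value means minimizing the remaining 11.
The other 11 contribute at least 11 × 66 = 726, leaving at most 2918 − 726 = 2192.
But each team is capped at 329, so the maximum is 329.
Achievable: one at 329 and the other 11 totalling 2589, which fits since 11 × 66 ≤ 2589 ≤ 11 × 329.

329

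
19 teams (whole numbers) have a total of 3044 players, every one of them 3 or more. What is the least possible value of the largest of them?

161

If every one of the 19 were at most 160, the total would be at most 19 × 160 = 3040 < 3044.
Equality holds with 4 values of 161 and 15 values of 160.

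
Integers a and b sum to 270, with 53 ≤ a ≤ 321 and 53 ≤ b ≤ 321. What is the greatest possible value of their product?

ab = a(270 − a) is maximized when a is as near 270/2 as the bounds allow.
Taking a = 135 and b = 135 (both in [53, 321]) gives ab = 18225.

18225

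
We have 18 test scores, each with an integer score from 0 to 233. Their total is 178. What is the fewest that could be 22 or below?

If only k of them are at most 22, the other 18 − k are at least 23, so the total is at least (18 − k)·23 + k·0.
This is ≤ 178, so (18 − k)·23 + 0k ≤ 178, which gives k ≥ 11.
Exactly 11 works: 11 values at 0 and 7 at 23 total 161; raise one of the low values by 17 (still ≤ 22) to hit 178.

11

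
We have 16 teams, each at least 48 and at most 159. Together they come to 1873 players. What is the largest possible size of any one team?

Maximizing one value means minimizing the remaining 15.
The other 15 contribute at least 15 × 48 = 720, leaving at most 1873 − 720 = 1153.
But each team is capped at 159, so the maximum is 159.
Achievable: one at 159 and the other 15 totalling 1714, which fits since 15 × 48 ≤ 1714 ≤ 15 × 159.

159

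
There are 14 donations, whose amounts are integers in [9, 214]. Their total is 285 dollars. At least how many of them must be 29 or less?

7

Each value above 29 is at least 30, contributing at least 30 − 9 = 21 above the floor 9.
The sum exceeds the floor total 126 by 159, so at most ⌊159/21⌋ = 7 exceed 29, and at least 7 are ≤ 29.
Exactly 7 works: 7 values at 9 and 7 at 30 total 273; raise one of the low values by 12 (still ≤ 29) to hit 285.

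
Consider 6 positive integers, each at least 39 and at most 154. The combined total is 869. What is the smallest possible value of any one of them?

To make one integer as small as possible, make the other 5 as large as possible.
The other 5 contribute at most 5 × 154 = 770, leaving at least 869 − 770 = 99.
Since 99 ≥ 39, this is achievable: one at 99 and 5 at 154.

99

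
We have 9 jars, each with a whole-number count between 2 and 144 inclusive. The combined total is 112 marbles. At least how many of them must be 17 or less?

Let j be the number exceeding 17. Then the total is ≥ 18·j + 2·(9 − j) = 18 + 16j.
So 16j ≤ 94 and j ≤ 5; hence at least 9 − 5 = 4 are ≤ 17.
Exactly 4 works: 4 values at 2 and 5 at 18 total 98; raise one of the low values by 14 (still ≤ 17) to hit 112.

4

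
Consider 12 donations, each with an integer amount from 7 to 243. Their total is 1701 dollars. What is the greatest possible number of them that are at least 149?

With k values at 149 or above and the rest at least 7, the sum is at least 84 + 142k.
Since the sum is 1701, we need 142k ≤ 1617, i.e. k ≤ 11.
k = 11 is achieved by 11 values at 149 and 1 at 7, total 1646; add 55 to one value (staying below 149) to reach 1701.

11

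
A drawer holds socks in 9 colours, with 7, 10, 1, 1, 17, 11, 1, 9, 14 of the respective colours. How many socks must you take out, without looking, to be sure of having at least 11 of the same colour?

In the worst case you take as many as possible of each colour without reaching 11: 7 + 10 + 1 + 1 + 10 + 10 + 1 + 9 + 10 = 59.
The next one must give 11 of some colour, so 59 + 1 = 60.

60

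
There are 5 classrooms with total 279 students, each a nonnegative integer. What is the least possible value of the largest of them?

56

The average is 279/5 > 55, so not all 5 can be 55 or less; the largest is ≥ 56.
Achievable: 4 of them at 56 and 1 at 55 total 279.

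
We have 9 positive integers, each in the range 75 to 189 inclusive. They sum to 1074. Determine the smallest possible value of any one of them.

75

Minimizing one value means maximizing the remaining 8.
The other 8 can take up 8 × 189 = 1512 ≥ 1074 − 75, so one integer can sit at its floor of 75.
Achievable: one at 75 and the other 8 totalling 999, which fits since 8 × 75 ≤ 999 ≤ 8 × 189.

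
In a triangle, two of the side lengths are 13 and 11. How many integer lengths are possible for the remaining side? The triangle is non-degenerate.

The triangle inequality gives |13 − 11| < c < 13 + 11, i.e. 2 < c < 24.
So c can be any integer from 3 to 23: 21 values.

21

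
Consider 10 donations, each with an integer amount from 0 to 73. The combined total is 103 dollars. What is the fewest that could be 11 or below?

2

Each value above 11 is at least 12, contributing at least 12 − 0 = 12 above the floor 0.
The sum exceeds the floor total 0 by 103, so at most ⌊103/12⌋ = 8 exceed 11, and at least 2 are ≤ 11.
Exactly 2 works: 2 values at 0 and 8 at 12 total 96; raise one of the low values by 7 (still ≤ 11) to hit 103.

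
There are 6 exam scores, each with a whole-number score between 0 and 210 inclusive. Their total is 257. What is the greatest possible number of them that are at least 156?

1

Suppose k of them are at least 156. Those contribute at least 156 each and the other 6 − k at least 0 each.
So the total is at least 156k + 0(6 − k) = 0 + 156k. This must be ≤ 257, giving k ≤ 1.
k = 1 is achieved by 1 value at 156 and 5 at 0, total 156; add 101 to one value (staying below 156) to reach 257.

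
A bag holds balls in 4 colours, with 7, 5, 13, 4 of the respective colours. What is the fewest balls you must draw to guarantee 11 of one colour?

In the worst case you take as many as possible of each colour without reaching 11: 7 + 5 + 10 + 4 = 26.
The next one must give 11 of some colour, so 26 + 1 = 27.

27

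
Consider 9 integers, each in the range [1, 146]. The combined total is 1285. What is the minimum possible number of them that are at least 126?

Suppose at most 9 − j of them reach 126; then j values are ≤ 125 and the rest ≤ 146.
The total is then ≤ 125·j + 146·(9 − j) = 1314 − 21j. For this to be ≥ 1285 we need j ≤ 1, so at least 9 − 1 = 8 must reach 126.
Exactly 8 works: 8 values at 146 and 1 at 125 total 1293; lower one of the high values by 8 (still ≥ 126) to hit 1285.

8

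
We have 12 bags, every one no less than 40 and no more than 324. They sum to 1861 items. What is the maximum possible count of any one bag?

Maximizing one value means minimizing the remaining 11.
The other 11 contribute at least 11 × 40 = 440, leaving at most 1861 − 440 = 1421.
But each bag is capped at 324, so the maximum is 324.
Achievable: one at 324 and the other 11 totalling 1537, which fits since 11 × 40 ≤ 1537 ≤ 11 × 324.

324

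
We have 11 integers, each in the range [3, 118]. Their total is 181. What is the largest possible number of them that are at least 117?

1

If k of the values are ≥ 117, the total is ≥ 117k + 3(11 − k).
Setting 117k + 3(11 − k) ≤ 181 gives 114k ≤ 148, so k ≤ 1.
k = 1 is achieved by 1 value at 117 and 10 at 3, total 147; add 34 to one value (staying below 117) to reach 181.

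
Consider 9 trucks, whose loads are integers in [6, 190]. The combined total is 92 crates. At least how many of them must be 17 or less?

Each value above 17 is at least 18, contributing at least 18 − 6 = 12 above the floor 6.
The sum exceeds the floor total 54 by 38, so at most ⌊38/12⌋ = 3 exceed 17, and at least 6 are ≤ 17.
Exactly 6 works: 6 values at 6 and 3 at 18 total 90; raise one of the low values by 2 (still ≤ 17) to hit 92.

6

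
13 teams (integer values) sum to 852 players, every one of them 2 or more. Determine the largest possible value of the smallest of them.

If every one of the 13 were at least 66, the total would be at least 13 × 66 = 858 > 852.
Achievable: 6 of them at 65 and 7 at 66 total 852.

65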